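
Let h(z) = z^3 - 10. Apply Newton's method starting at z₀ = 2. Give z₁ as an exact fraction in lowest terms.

13/6

h'(z) = 3z^2.
h(2) = -2, h'(2) = 12, so z₁ = 2 - (-2)/12 = 13/6.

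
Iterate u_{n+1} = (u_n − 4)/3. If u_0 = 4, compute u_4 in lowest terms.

u_1 = (4 − 4)/3 = 0.
u_2 = (0 − 4)/3 = −4/3.
u_3 = ((−4/3) − 4)/3 = −16/9.
u_4 = ((−16/9) − 4)/3 = −52/27.

−52/27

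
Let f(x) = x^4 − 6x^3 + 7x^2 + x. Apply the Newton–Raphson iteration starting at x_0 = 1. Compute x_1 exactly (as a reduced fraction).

f'(x) = 4x^3 − 18x^2 + 14x + 1.
f(1) = 3, f'(1) = 1, so x_1 = 1 − 3/1 = −2.

−2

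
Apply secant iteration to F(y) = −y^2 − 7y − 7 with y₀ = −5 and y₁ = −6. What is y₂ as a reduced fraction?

−23/4

F(−5) = 3, F(−6) = −1. y₂ = (−6) − (−1)·((−6) − (−5))/((−1) − 3) = −23/4.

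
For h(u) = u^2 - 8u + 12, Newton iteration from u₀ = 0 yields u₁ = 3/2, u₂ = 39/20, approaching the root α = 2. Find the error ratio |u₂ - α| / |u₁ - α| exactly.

u₁ - α = 3/2 - 2 = -1/2, so |u₁ - α| = 1/2.
u₂ - α = 39/20 - 2 = -1/20, so |u₂ - α| = 1/20.
Ratio = (1/20) / (1/2) = 1/10.

1/10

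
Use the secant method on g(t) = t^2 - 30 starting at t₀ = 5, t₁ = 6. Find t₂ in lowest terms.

60/11

g(5) = -5, g(6) = 6. t₂ = 6 - 6·(6 - 5)/(6 - (-5)) = 60/11.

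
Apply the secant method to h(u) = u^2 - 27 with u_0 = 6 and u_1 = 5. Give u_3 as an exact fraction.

291/56

h(6) = 9, h(5) = -2. u_2 = 5 - (-2)·(5 - 6)/((-2) - 9) = 57/11.
h(5) = -2, h(57/11) = -18/121. u_3 = (57/11) - (-18/121)·((57/11) - 5)/((-18/121) - (-2)) = 291/56.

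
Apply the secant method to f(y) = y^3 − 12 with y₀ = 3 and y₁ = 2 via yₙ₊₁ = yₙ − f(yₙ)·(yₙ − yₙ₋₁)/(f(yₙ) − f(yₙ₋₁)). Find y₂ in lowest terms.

f(3) = 15, f(2) = −4. y₂ = 2 − (−4)·(2 − 3)/((−4) − 15) = 42/19.

42/19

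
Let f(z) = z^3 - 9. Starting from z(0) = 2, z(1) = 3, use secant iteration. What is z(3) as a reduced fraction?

f(2) = -1, f(3) = 18. z(2) = 3 - 18·(3 - 2)/(18 - (-1)) = 39/19.
f(3) = 18, f(39/19) = -2412/6859. z(3) = (39/19) - (-2412/6859)·((39/19) - 3)/((-2412/6859) - 18) = 1609/777.

1609/777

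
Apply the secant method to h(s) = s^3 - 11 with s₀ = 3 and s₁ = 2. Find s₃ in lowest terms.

h(3) = 16, h(2) = -3. s₂ = 2 - (-3)·(2 - 3)/((-3) - 16) = 41/19.
h(2) = -3, h(41/19) = -6528/6859. s₃ = (41/19) - (-6528/6859)·((41/19) - 2)/((-6528/6859) - (-3)) = 3483/1561.

3483/1561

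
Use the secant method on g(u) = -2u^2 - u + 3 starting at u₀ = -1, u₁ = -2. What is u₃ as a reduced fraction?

g(-1) = 2, g(-2) = -3. u₂ = (-2) - (-3)·((-2) - (-1))/((-3) - 2) = -7/5.
g(-2) = -3, g(-7/5) = 12/25. u₃ = (-7/5) - (12/25)·((-7/5) - (-2))/((12/25) - (-3)) = -43/29.

-43/29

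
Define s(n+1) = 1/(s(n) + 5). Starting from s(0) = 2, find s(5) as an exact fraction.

971/5042

s(1) = 1/(2 + 5) = 1/7.
s(2) = 1/(1/7 + 5) = 7/36.
s(3) = 1/(7/36 + 5) = 36/187.
s(4) = 1/(36/187 + 5) = 187/971.
s(5) = 1/(187/971 + 5) = 971/5042.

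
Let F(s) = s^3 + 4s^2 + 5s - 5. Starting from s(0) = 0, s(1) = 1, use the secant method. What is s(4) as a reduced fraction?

68171/107731

F(0) = -5, F(1) = 5. s(2) = 1 - 5·(1 - 0)/(5 - (-5)) = 1/2.
F(1) = 5, F(1/2) = -11/8. s(3) = (1/2) - (-11/8)·((1/2) - 1)/((-11/8) - 5) = 31/51.
F(1/2) = -11/8, F(31/51) = -34265/132651. s(4) = (31/51) - (-34265/132651)·((31/51) - (1/2))/((-34265/132651) - (-11/8)) = 68171/107731.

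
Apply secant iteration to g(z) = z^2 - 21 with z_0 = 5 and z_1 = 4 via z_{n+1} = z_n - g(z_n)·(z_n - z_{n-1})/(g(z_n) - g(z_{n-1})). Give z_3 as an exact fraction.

g(5) = 4, g(4) = -5. z_2 = 4 - (-5)·(4 - 5)/((-5) - 4) = 41/9.
g(4) = -5, g(41/9) = -20/81. z_3 = (41/9) - (-20/81)·((41/9) - 4)/((-20/81) - (-5)) = 353/77.

353/77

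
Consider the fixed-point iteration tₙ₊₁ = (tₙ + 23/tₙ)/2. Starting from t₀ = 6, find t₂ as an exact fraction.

t₁ = (6 + 23/6)/2 = 59/12.
t₂ = (59/12 + 23/(59/12))/2 = 6793/1416.

6793/1416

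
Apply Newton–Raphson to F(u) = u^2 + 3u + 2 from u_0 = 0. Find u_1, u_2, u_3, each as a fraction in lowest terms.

F'(u) = 2u + 3.
F(0) = 2, F'(0) = 3, so u_1 = 0 − 2/3 = −2/3.
F(−2/3) = 4/9, F'(−2/3) = 5/3, so u_2 = (−2/3) − (4/9)/(5/3) = −14/15.
F(−14/15) = 16/225, F'(−14/15) = 17/15, so u_3 = (−14/15) − (16/225)/(17/15) = −254/255.

u_1 = −2/3, u_2 = −14/15, u_3 = −254/255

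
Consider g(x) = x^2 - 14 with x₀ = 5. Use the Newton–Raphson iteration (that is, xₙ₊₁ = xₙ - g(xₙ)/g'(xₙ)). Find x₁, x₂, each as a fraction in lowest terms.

g'(x) = 2x.
g(5) = 11, g'(5) = 10, so x₁ = 5 - 11/10 = 39/10.
g(39/10) = 121/100, g'(39/10) = 39/5, so x₂ = (39/10) - (121/100)/(39/5) = 2921/780.

x₁ = 39/10, x₂ = 2921/780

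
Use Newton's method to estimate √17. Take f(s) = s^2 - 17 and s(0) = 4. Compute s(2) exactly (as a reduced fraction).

f'(s) = 2s.
f(4) = -1, f'(4) = 8, so s(1) = 4 - (-1)/8 = 33/8.
f(33/8) = 1/64, f'(33/8) = 33/4, so s(2) = (33/8) - (1/64)/(33/4) = 2177/528.

2177/528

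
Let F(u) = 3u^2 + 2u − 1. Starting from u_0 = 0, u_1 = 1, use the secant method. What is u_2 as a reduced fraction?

1/5

F(0) = −1, F(1) = 4. u_2 = 1 − 4·(1 − 0)/(4 − (−1)) = 1/5.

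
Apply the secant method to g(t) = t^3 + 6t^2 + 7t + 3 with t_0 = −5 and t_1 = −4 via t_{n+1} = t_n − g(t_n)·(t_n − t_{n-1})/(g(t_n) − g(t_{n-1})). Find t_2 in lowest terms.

g(−5) = −7, g(−4) = 7. t_2 = (−4) − 7·((−4) − (−5))/(7 − (−7)) = −9/2.

−9/2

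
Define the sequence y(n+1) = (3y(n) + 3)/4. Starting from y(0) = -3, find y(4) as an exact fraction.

y(1) = (3·(-3) + 3)/4 = -3/2.
y(2) = (3·(-3/2) + 3)/4 = -3/8.
y(3) = (3·(-3/8) + 3)/4 = 15/32.
y(4) = (3·(15/32) + 3)/4 = 141/128.

141/128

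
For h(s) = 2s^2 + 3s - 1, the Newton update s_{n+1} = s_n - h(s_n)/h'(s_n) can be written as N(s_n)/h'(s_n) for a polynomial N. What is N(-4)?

h'(s) = 4s + 3.
N(s) = s·h'(s) - h(s) = s·(4s + 3) - (2s^2 + 3s - 1) = 2s^2 + 1.
N(-4) = 33.

33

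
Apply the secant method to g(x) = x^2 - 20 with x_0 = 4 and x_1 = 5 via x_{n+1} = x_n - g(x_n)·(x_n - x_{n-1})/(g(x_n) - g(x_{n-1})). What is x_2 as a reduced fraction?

g(4) = -4, g(5) = 5. x_2 = 5 - 5·(5 - 4)/(5 - (-4)) = 40/9.

40/9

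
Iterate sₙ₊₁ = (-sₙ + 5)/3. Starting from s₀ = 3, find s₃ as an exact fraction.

32/27

s₁ = (-3 + 5)/3 = 2/3.
s₂ = (-(2/3) + 5)/3 = 13/9.
s₃ = (-(13/9) + 5)/3 = 32/27.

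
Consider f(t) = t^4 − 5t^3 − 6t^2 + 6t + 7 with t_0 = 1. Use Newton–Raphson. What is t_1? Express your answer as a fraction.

20/17

f'(t) = 4t^3 − 15t^2 − 12t + 6.
f(1) = 3, f'(1) = −17, so t_1 = 1 − 3/(−17) = 20/17.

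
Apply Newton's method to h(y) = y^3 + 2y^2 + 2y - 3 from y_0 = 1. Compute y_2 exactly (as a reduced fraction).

3755/5049

h'(y) = 3y^2 + 4y + 2.
h(1) = 2, h'(1) = 9, so y_1 = 1 - 2/9 = 7/9.
h(7/9) = 172/729, h'(7/9) = 187/27, so y_2 = (7/9) - (172/729)/(187/27) = 3755/5049.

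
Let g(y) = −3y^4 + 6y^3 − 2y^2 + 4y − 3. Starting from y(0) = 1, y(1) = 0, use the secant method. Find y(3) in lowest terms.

g(1) = 2, g(0) = −3. y(2) = 0 − (−3)·(0 − 1)/((−3) − 2) = 3/5.
g(0) = −3, g(3/5) = −258/625. y(3) = (3/5) − (−258/625)·((3/5) − 0)/((−258/625) − (−3)) = 375/539.

375/539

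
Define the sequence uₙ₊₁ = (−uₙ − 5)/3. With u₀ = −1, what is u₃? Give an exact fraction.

−34/27

u₁ = (−(−1) − 5)/3 = −4/3.
u₂ = (−(−4/3) − 5)/3 = −11/9.
u₃ = (−(−11/9) − 5)/3 = −34/27.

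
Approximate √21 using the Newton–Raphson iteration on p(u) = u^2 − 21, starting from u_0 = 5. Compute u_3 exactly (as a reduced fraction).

p'(u) = 2u.
p(5) = 4, p'(5) = 10, so u_1 = 5 − 4/10 = 23/5.
p(23/5) = 4/25, p'(23/5) = 46/5, so u_2 = (23/5) − (4/25)/(46/5) = 527/115.
p(527/115) = 4/13225, p'(527/115) = 1054/115, so u_3 = (527/115) − (4/13225)/(1054/115) = 277727/60605.

277727/60605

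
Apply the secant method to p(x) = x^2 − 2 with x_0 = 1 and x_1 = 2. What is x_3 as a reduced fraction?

7/5

p(1) = −1, p(2) = 2. x_2 = 2 − 2·(2 − 1)/(2 − (−1)) = 4/3.
p(2) = 2, p(4/3) = −2/9. x_3 = (4/3) − (−2/9)·((4/3) − 2)/((−2/9) − 2) = 7/5.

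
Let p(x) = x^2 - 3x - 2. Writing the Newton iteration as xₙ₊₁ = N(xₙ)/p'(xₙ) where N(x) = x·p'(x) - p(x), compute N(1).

3

p'(x) = 2x - 3.
N(x) = x·p'(x) - p(x) = x·(2x - 3) - (x^2 - 3x - 2) = x^2 + 2.
N(1) = 3.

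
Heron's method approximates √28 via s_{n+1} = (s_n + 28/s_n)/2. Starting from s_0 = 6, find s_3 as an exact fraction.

s_1 = (6 + 28/6)/2 = 16/3.
s_2 = (16/3 + 28/(16/3))/2 = 127/24.
s_3 = (127/24 + 28/(127/24))/2 = 32257/6096.

32257/6096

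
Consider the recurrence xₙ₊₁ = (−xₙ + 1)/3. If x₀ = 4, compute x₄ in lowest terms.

8/27

x₁ = (−4 + 1)/3 = −1.
x₂ = (−(−1) + 1)/3 = 2/3.
x₃ = (−(2/3) + 1)/3 = 1/9.
x₄ = (−(1/9) + 1)/3 = 8/27.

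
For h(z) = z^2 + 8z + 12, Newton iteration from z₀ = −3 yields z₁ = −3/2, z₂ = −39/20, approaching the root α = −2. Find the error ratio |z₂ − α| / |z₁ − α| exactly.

z₁ − α = −3/2 − (−2) = −3/2 + 2 = 1/2, so |z₁ − α| = 1/2.
z₂ − α = −39/20 − (−2) = −39/20 + 2 = 1/20, so |z₂ − α| = 1/20.
Ratio = (1/20) / (1/2) = 1/10.

1/10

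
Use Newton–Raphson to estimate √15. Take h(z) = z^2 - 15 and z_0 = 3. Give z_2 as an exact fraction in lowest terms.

31/8

h'(z) = 2z.
h(3) = -6, h'(3) = 6, so z_1 = 3 - (-6)/6 = 4.
h(4) = 1, h'(4) = 8, so z_2 = 4 - 1/8 = 31/8.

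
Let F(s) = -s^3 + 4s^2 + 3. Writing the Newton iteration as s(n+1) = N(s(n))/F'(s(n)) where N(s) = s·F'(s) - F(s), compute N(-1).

3

F'(s) = -3s^2 + 8s.
N(s) = s·F'(s) - F(s) = s·(-3s^2 + 8s) - (-s^3 + 4s^2 + 3) = -2s^3 + 4s^2 - 3.
N(-1) = 3.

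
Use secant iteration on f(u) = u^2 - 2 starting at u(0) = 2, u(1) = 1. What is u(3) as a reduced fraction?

10/7

f(2) = 2, f(1) = -1. u(2) = 1 - (-1)·(1 - 2)/((-1) - 2) = 4/3.
f(1) = -1, f(4/3) = -2/9. u(3) = (4/3) - (-2/9)·((4/3) - 1)/((-2/9) - (-1)) = 10/7.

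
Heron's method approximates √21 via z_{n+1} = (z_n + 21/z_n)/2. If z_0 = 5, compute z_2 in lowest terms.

z_1 = (5 + 21/5)/2 = 23/5.
z_2 = (23/5 + 21/(23/5))/2 = 527/115.

527/115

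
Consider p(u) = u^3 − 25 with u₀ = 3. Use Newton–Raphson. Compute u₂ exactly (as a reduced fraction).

1478153/505521

p'(u) = 3u^2.
p(3) = 2, p'(3) = 27, so u₁ = 3 − 2/27 = 79/27.
p(79/27) = 964/19683, p'(79/27) = 6241/243, so u₂ = (79/27) − (964/19683)/(6241/243) = 1478153/505521.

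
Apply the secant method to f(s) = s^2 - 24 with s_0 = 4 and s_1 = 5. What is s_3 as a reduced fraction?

436/89

f(4) = -8, f(5) = 1. s_2 = 5 - 1·(5 - 4)/(1 - (-8)) = 44/9.
f(5) = 1, f(44/9) = -8/81. s_3 = (44/9) - (-8/81)·((44/9) - 5)/((-8/81) - 1) = 436/89.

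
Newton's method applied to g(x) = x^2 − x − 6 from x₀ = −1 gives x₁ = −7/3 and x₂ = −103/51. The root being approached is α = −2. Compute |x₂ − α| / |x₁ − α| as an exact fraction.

x₁ − α = −7/3 − (−2) = −7/3 + 2 = −1/3, so |x₁ − α| = 1/3.
x₂ − α = −103/51 − (−2) = −103/51 + 2 = −1/51, so |x₂ − α| = 1/51.
Ratio = (1/51) / (1/3) = 1/17.

1/17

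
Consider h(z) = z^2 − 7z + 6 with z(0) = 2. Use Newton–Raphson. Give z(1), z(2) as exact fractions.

z(1) = 2/3, z(2) = 50/51

h'(z) = 2z − 7.
h(2) = −4, h'(2) = −3, so z(1) = 2 − (−4)/(−3) = 2/3.
h(2/3) = 16/9, h'(2/3) = −17/3, so z(2) = (2/3) − (16/9)/(−17/3) = 50/51.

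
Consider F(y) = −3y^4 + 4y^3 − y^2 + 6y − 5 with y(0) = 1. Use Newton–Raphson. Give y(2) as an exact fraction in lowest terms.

1271/1584

F'(y) = −12y^3 + 12y^2 − 2y + 6.
F(1) = 1, F'(1) = 4, so y(1) = 1 − 1/4 = 3/4.
F(3/4) = −83/256, F'(3/4) = 99/16, so y(2) = (3/4) − (−83/256)/(99/16) = 1271/1584.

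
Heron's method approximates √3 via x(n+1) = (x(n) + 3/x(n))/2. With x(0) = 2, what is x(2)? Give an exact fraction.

x(1) = (2 + 3/2)/2 = 7/4.
x(2) = (7/4 + 3/(7/4))/2 = 97/56.

97/56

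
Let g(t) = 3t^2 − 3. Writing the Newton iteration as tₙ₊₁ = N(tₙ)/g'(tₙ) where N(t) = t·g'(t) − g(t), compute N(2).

15

g'(t) = 6t.
N(t) = t·g'(t) − g(t) = t·(6t) − (3t^2 − 3) = 3t^2 + 3.
N(2) = 15.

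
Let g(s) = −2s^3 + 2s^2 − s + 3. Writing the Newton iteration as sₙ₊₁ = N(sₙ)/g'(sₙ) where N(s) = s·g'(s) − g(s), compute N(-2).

37

g'(s) = −6s^2 + 4s − 1.
N(s) = s·g'(s) − g(s) = s·(−6s^2 + 4s − 1) − (−2s^3 + 2s^2 − s + 3) = −4s^3 + 2s^2 − 3.
N(-2) = 37.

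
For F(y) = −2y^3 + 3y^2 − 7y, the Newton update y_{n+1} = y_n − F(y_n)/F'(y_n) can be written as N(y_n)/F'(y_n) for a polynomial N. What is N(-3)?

F'(y) = −6y^2 + 6y − 7.
N(y) = y·F'(y) − F(y) = y·(−6y^2 + 6y − 7) − (−2y^3 + 3y^2 − 7y) = −4y^3 + 3y^2.
N(-3) = 135.

135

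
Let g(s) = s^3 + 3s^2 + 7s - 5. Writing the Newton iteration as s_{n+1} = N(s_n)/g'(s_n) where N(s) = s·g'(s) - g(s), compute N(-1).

g'(s) = 3s^2 + 6s + 7.
N(s) = s·g'(s) - g(s) = s·(3s^2 + 6s + 7) - (s^3 + 3s^2 + 7s - 5) = 2s^3 + 3s^2 + 5.
N(-1) = 6.

6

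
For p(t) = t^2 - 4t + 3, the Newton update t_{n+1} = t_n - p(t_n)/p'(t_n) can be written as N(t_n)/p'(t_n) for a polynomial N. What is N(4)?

13

p'(t) = 2t - 4.
N(t) = t·p'(t) - p(t) = t·(2t - 4) - (t^2 - 4t + 3) = t^2 - 3.
N(4) = 13.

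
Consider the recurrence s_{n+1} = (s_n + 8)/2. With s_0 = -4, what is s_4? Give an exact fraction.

29/4

s_1 = ((-4) + 8)/2 = 2.
s_2 = (2 + 8)/2 = 5.
s_3 = (5 + 8)/2 = 13/2.
s_4 = ((13/2) + 8)/2 = 29/4.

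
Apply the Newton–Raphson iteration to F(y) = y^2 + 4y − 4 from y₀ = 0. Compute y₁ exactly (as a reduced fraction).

F'(y) = 2y + 4.
F(0) = −4, F'(0) = 4, so y₁ = 0 − (−4)/4 = 1.

1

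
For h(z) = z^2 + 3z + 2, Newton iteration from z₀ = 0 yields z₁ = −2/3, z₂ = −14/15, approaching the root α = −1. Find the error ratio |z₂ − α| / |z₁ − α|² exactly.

3/5

z₁ − α = −2/3 − (−1) = −2/3 + 1 = 1/3, so |z₁ − α| = 1/3.
z₂ − α = −14/15 − (−1) = −14/15 + 1 = 1/15, so |z₂ − α| = 1/15.
|z₁ − α|² = 1/9.
Ratio = (1/15) / (1/9) = 3/5.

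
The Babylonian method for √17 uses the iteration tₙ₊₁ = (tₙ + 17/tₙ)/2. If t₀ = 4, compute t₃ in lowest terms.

9478657/2298912

t₁ = (4 + 17/4)/2 = 33/8.
t₂ = (33/8 + 17/(33/8))/2 = 2177/528.
t₃ = (2177/528 + 17/(2177/528))/2 = 9478657/2298912.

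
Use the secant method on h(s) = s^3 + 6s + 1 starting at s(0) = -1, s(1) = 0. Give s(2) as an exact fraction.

h(-1) = -6, h(0) = 1. s(2) = 0 - 1·(0 - (-1))/(1 - (-6)) = -1/7.

-1/7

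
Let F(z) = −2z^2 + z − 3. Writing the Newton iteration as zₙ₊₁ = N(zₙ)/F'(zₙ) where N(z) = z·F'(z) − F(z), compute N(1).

1

F'(z) = −4z + 1.
N(z) = z·F'(z) − F(z) = z·(−4z + 1) − (−2z^2 + z − 3) = −2z^2 + 3.
N(1) = 1.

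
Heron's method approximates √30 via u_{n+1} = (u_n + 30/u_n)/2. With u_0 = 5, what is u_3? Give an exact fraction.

116161/21208

u_1 = (5 + 30/5)/2 = 11/2.
u_2 = (11/2 + 30/(11/2))/2 = 241/44.
u_3 = (241/44 + 30/(241/44))/2 = 116161/21208.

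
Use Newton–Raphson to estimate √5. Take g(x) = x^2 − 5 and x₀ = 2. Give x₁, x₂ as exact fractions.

x₁ = 9/4, x₂ = 161/72

g'(x) = 2x.
g(2) = −1, g'(2) = 4, so x₁ = 2 − (−1)/4 = 9/4.
g(9/4) = 1/16, g'(9/4) = 9/2, so x₂ = (9/4) − (1/16)/(9/2) = 161/72.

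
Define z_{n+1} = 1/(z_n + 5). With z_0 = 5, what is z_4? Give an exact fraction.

265/1376

z_1 = 1/(5 + 5) = 1/10.
z_2 = 1/(1/10 + 5) = 10/51.
z_3 = 1/(10/51 + 5) = 51/265.
z_4 = 1/(51/265 + 5) = 265/1376.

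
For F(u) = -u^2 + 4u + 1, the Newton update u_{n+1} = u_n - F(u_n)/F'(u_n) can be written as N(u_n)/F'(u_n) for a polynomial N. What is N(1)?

F'(u) = -2u + 4.
N(u) = u·F'(u) - F(u) = u·(-2u + 4) - (-u^2 + 4u + 1) = -u^2 - 1.
N(1) = -2.

-2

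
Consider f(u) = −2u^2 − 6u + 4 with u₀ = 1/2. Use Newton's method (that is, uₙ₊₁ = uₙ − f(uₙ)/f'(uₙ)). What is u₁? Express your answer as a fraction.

9/16

f'(u) = −4u − 6.
f(1/2) = 1/2, f'(1/2) = −8, so u₁ = (1/2) − (1/2)/(−8) = 9/16.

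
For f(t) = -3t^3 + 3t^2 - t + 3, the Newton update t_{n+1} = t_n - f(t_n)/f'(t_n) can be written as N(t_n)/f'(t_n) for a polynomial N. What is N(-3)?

f'(t) = -9t^2 + 6t - 1.
N(t) = t·f'(t) - f(t) = t·(-9t^2 + 6t - 1) - (-3t^3 + 3t^2 - t + 3) = -6t^3 + 3t^2 - 3.
N(-3) = 186.

186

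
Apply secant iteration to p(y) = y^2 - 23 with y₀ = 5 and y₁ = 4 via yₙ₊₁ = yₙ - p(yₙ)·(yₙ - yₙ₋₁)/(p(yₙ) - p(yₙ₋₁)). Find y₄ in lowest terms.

p(5) = 2, p(4) = -7. y₂ = 4 - (-7)·(4 - 5)/((-7) - 2) = 43/9.
p(4) = -7, p(43/9) = -14/81. y₃ = (43/9) - (-14/81)·((43/9) - 4)/((-14/81) - (-7)) = 379/79.
p(43/9) = -14/81, p(379/79) = 98/6241. y₄ = (379/79) - (98/6241)·((379/79) - (43/9))/((98/6241) - (-14/81)) = 16325/3404.

16325/3404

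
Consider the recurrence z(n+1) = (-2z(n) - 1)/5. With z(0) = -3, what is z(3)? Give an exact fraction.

1/25

z(1) = (-2·(-3) - 1)/5 = 1.
z(2) = (-2·1 - 1)/5 = -3/5.
z(3) = (-2·(-3/5) - 1)/5 = 1/25.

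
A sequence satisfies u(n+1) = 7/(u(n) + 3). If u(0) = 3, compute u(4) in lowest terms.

819/526

u(1) = 7/(3 + 3) = 7/6.
u(2) = 7/(7/6 + 3) = 42/25.
u(3) = 7/(42/25 + 3) = 175/117.
u(4) = 7/(175/117 + 3) = 819/526.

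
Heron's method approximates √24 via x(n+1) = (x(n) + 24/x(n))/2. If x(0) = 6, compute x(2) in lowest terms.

x(1) = (6 + 24/6)/2 = 5.
x(2) = (5 + 24/5)/2 = 49/10.

49/10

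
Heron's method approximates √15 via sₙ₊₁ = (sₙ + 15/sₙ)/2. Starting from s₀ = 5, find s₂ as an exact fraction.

31/8

s₁ = (5 + 15/5)/2 = 4.
s₂ = (4 + 15/4)/2 = 31/8.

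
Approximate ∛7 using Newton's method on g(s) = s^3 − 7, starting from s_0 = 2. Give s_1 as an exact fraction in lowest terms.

g'(s) = 3s^2.
g(2) = 1, g'(2) = 12, so s_1 = 2 − 1/12 = 23/12.

23/12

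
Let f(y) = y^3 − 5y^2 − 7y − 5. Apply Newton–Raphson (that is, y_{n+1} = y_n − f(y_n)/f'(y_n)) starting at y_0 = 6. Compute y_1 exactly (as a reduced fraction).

f'(y) = 3y^2 − 10y − 7.
f(6) = −11, f'(6) = 41, so y_1 = 6 − (−11)/41 = 257/41.

257/41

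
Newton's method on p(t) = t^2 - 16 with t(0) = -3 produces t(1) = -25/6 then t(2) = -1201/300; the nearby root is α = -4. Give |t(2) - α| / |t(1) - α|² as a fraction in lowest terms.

3/25

t(1) - α = -25/6 - (-4) = -25/6 + 4 = -1/6, so |t(1) - α| = 1/6.
t(2) - α = -1201/300 - (-4) = -1201/300 + 4 = -1/300, so |t(2) - α| = 1/300.
|t(1) - α|² = 1/36.
Ratio = (1/300) / (1/36) = 3/25.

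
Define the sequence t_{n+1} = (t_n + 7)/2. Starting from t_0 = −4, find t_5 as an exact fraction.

t_1 = ((−4) + 7)/2 = 3/2.
t_2 = ((3/2) + 7)/2 = 17/4.
t_3 = ((17/4) + 7)/2 = 45/8.
t_4 = ((45/8) + 7)/2 = 101/16.
t_5 = ((101/16) + 7)/2 = 213/32.

213/32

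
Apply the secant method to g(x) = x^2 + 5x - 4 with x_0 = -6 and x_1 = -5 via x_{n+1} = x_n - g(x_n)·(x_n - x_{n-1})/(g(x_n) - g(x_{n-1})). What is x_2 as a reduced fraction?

-17/3

g(-6) = 2, g(-5) = -4. x_2 = (-5) - (-4)·((-5) - (-6))/((-4) - 2) = -17/3.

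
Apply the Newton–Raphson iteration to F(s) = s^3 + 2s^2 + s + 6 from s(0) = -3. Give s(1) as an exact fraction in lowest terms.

F'(s) = 3s^2 + 4s + 1.
F(-3) = -6, F'(-3) = 16, so s(1) = (-3) - (-6)/16 = -21/8.

-21/8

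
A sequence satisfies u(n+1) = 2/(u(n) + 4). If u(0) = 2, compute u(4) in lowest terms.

58/129

u(1) = 2/(2 + 4) = 1/3.
u(2) = 2/(1/3 + 4) = 6/13.
u(3) = 2/(6/13 + 4) = 13/29.
u(4) = 2/(13/29 + 4) = 58/129.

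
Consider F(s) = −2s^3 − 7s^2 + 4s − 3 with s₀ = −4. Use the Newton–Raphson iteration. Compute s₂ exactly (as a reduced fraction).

−34262/8397

F'(s) = −6s^2 − 14s + 4.
F(−4) = −3, F'(−4) = −36, so s₁ = (−4) − (−3)/(−36) = −49/12.
F(−49/12) = 103/864, F'(−49/12) = −311/8, so s₂ = (−49/12) − (103/864)/(−311/8) = −34262/8397.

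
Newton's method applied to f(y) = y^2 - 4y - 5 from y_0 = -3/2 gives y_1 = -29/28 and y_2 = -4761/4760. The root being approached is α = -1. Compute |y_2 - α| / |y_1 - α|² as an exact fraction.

y_1 - α = -29/28 - (-1) = -29/28 + 1 = -1/28, so |y_1 - α| = 1/28.
y_2 - α = -4761/4760 - (-1) = -4761/4760 + 1 = -1/4760, so |y_2 - α| = 1/4760.
|y_1 - α|² = 1/784.
Ratio = (1/4760) / (1/784) = 14/85.

14/85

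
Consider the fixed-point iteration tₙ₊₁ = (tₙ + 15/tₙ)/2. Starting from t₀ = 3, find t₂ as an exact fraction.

31/8

t₁ = (3 + 15/3)/2 = 4.
t₂ = (4 + 15/4)/2 = 31/8.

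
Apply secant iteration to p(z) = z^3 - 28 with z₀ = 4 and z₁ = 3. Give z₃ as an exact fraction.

113260/37297

p(4) = 36, p(3) = -1. z₂ = 3 - (-1)·(3 - 4)/((-1) - 36) = 112/37.
p(3) = -1, p(112/37) = -13356/50653. z₃ = (112/37) - (-13356/50653)·((112/37) - 3)/((-13356/50653) - (-1)) = 113260/37297.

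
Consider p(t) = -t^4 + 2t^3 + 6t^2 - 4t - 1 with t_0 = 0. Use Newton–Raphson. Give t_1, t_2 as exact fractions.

t_1 = -1/4, t_2 = -111/560

p'(t) = -4t^3 + 6t^2 + 12t - 4.
p(0) = -1, p'(0) = -4, so t_1 = 0 - (-1)/(-4) = -1/4.
p(-1/4) = 87/256, p'(-1/4) = -105/16, so t_2 = (-1/4) - (87/256)/(-105/16) = -111/560.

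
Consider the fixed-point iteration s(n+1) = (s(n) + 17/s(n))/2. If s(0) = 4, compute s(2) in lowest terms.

s(1) = (4 + 17/4)/2 = 33/8.
s(2) = (33/8 + 17/(33/8))/2 = 2177/528.

2177/528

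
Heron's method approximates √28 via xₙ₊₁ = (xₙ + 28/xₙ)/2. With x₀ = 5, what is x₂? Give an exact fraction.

5609/1060

x₁ = (5 + 28/5)/2 = 53/10.
x₂ = (53/10 + 28/(53/10))/2 = 5609/1060.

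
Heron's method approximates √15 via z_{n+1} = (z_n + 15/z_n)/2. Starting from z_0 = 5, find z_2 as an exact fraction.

z_1 = (5 + 15/5)/2 = 4.
z_2 = (4 + 15/4)/2 = 31/8.

31/8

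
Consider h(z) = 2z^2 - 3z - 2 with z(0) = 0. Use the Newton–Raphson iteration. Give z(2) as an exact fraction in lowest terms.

h'(z) = 4z - 3.
h(0) = -2, h'(0) = -3, so z(1) = 0 - (-2)/(-3) = -2/3.
h(-2/3) = 8/9, h'(-2/3) = -17/3, so z(2) = (-2/3) - (8/9)/(-17/3) = -26/51.

-26/51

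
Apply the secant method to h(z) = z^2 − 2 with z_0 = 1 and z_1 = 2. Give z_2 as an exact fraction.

4/3

h(1) = −1, h(2) = 2. z_2 = 2 − 2·(2 − 1)/(2 − (−1)) = 4/3.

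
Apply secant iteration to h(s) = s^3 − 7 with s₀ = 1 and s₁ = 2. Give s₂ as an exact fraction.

h(1) = −6, h(2) = 1. s₂ = 2 − 1·(2 − 1)/(1 − (−6)) = 13/7.

13/7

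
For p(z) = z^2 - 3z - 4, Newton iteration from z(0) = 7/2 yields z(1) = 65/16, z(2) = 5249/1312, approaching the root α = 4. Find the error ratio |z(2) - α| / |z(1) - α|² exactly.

z(1) - α = 65/16 - 4 = 1/16, so |z(1) - α| = 1/16.
z(2) - α = 5249/1312 - 4 = 1/1312, so |z(2) - α| = 1/1312.
|z(1) - α|² = 1/256.
Ratio = (1/1312) / (1/256) = 8/41.

8/41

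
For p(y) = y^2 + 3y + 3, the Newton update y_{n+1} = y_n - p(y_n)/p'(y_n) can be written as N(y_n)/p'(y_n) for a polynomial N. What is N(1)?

-2

p'(y) = 2y + 3.
N(y) = y·p'(y) - p(y) = y·(2y + 3) - (y^2 + 3y + 3) = y^2 - 3.
N(1) = -2.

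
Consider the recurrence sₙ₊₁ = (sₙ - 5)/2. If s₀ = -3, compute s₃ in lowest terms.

s₁ = ((-3) - 5)/2 = -4.
s₂ = ((-4) - 5)/2 = -9/2.
s₃ = ((-9/2) - 5)/2 = -19/4.

-19/4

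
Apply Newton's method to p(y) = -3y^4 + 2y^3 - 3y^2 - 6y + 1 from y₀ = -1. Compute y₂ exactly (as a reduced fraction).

-165701/176448

p'(y) = -12y^3 + 6y^2 - 6y - 6.
p(-1) = -1, p'(-1) = 18, so y₁ = (-1) - (-1)/18 = -17/18.
p(-17/18) = -2833/34992, p'(-17/18) = 3676/243, so y₂ = (-17/18) - (-2833/34992)/(3676/243) = -165701/176448.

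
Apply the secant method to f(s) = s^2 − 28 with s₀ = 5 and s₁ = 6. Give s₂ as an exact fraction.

58/11

f(5) = −3, f(6) = 8. s₂ = 6 − 8·(6 − 5)/(8 − (−3)) = 58/11.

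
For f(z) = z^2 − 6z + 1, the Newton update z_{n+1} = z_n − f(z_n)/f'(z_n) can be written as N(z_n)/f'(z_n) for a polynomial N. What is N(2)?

f'(z) = 2z − 6.
N(z) = z·f'(z) − f(z) = z·(2z − 6) − (z^2 − 6z + 1) = z^2 − 1.
N(2) = 3.

3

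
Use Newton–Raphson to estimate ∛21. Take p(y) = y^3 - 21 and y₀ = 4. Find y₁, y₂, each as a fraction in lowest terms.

p'(y) = 3y^2.
p(4) = 43, p'(4) = 48, so y₁ = 4 - 43/48 = 149/48.
p(149/48) = 985517/110592, p'(149/48) = 22201/768, so y₂ = (149/48) - (985517/110592)/(22201/768) = 4469165/1598472.

y₁ = 149/48, y₂ = 4469165/1598472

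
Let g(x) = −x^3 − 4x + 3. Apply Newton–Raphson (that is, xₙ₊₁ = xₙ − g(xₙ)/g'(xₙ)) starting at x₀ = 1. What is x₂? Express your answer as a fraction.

g'(x) = −3x^2 − 4.
g(1) = −2, g'(1) = −7, so x₁ = 1 − (−2)/(−7) = 5/7.
g(5/7) = −76/343, g'(5/7) = −271/49, so x₂ = (5/7) − (−76/343)/(−271/49) = 1279/1897.

1279/1897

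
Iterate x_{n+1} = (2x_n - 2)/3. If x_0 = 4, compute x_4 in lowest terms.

x_1 = (2·4 - 2)/3 = 2.
x_2 = (2·2 - 2)/3 = 2/3.
x_3 = (2·(2/3) - 2)/3 = -2/9.
x_4 = (2·(-2/9) - 2)/3 = -22/27.

-22/27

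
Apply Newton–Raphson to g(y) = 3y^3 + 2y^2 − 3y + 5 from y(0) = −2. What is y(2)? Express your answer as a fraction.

−4189/2370

g'(y) = 9y^2 + 4y − 3.
g(−2) = −5, g'(−2) = 25, so y(1) = (−2) − (−5)/25 = −9/5.
g(−9/5) = −77/125, g'(−9/5) = 474/25, so y(2) = (−9/5) − (−77/125)/(474/25) = −4189/2370.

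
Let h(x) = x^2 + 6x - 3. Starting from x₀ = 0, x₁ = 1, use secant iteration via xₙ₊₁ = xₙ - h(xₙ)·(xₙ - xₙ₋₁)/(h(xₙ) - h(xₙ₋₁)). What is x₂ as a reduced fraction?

3/7

h(0) = -3, h(1) = 4. x₂ = 1 - 4·(1 - 0)/(4 - (-3)) = 3/7.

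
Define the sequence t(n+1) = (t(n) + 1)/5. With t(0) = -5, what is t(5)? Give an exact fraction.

776/3125

t(1) = ((-5) + 1)/5 = -4/5.
t(2) = ((-4/5) + 1)/5 = 1/25.
t(3) = ((1/25) + 1)/5 = 26/125.
t(4) = ((26/125) + 1)/5 = 151/625.
t(5) = ((151/625) + 1)/5 = 776/3125.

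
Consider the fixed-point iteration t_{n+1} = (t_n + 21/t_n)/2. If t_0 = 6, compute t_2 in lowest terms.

t_1 = (6 + 21/6)/2 = 19/4.
t_2 = (19/4 + 21/(19/4))/2 = 697/152.

697/152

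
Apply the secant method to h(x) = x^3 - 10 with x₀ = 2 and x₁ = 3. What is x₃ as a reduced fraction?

15250/7129

h(2) = -2, h(3) = 17. x₂ = 3 - 17·(3 - 2)/(17 - (-2)) = 40/19.
h(3) = 17, h(40/19) = -4590/6859. x₃ = (40/19) - (-4590/6859)·((40/19) - 3)/((-4590/6859) - 17) = 15250/7129.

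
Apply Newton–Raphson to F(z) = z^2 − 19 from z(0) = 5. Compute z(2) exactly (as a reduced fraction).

F'(z) = 2z.
F(5) = 6, F'(5) = 10, so z(1) = 5 − 6/10 = 22/5.
F(22/5) = 9/25, F'(22/5) = 44/5, so z(2) = (22/5) − (9/25)/(44/5) = 959/220.

959/220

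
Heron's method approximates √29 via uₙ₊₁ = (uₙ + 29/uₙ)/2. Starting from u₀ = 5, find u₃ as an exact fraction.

u₁ = (5 + 29/5)/2 = 27/5.
u₂ = (27/5 + 29/(27/5))/2 = 727/135.
u₃ = (727/135 + 29/(727/135))/2 = 528527/98145.

528527/98145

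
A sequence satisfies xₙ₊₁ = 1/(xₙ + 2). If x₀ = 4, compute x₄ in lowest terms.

32/77

x₁ = 1/(4 + 2) = 1/6.
x₂ = 1/(1/6 + 2) = 6/13.
x₃ = 1/(6/13 + 2) = 13/32.
x₄ = 1/(13/32 + 2) = 32/77.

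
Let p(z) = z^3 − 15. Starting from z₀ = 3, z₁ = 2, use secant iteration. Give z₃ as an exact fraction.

12885/5179

p(3) = 12, p(2) = −7. z₂ = 2 − (−7)·(2 − 3)/((−7) − 12) = 45/19.
p(2) = −7, p(45/19) = −11760/6859. z₃ = (45/19) − (−11760/6859)·((45/19) − 2)/((−11760/6859) − (−7)) = 12885/5179.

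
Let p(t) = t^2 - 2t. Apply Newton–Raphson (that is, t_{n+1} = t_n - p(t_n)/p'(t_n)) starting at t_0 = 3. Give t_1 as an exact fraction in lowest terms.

9/4

p'(t) = 2t - 2.
p(3) = 3, p'(3) = 4, so t_1 = 3 - 3/4 = 9/4.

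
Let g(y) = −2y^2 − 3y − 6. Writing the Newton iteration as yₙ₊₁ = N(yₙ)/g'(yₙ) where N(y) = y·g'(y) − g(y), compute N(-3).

g'(y) = −4y − 3.
N(y) = y·g'(y) − g(y) = y·(−4y − 3) − (−2y^2 − 3y − 6) = −2y^2 + 6.
N(-3) = −12.

−12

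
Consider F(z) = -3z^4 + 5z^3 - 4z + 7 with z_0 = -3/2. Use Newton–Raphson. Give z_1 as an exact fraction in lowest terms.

F'(z) = -12z^3 + 15z^2 - 4.
F(-3/2) = -305/16, F'(-3/2) = 281/4, so z_1 = (-3/2) - (-305/16)/(281/4) = -1381/1124.

-1381/1124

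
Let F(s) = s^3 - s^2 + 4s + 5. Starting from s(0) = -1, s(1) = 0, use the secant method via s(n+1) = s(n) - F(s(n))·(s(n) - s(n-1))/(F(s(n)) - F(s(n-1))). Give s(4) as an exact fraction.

-10070280/11411119

F(-1) = -1, F(0) = 5. s(2) = 0 - 5·(0 - (-1))/(5 - (-1)) = -5/6.
F(0) = 5, F(-5/6) = 85/216. s(3) = (-5/6) - (85/216)·((-5/6) - 0)/((85/216) - 5) = -180/199.
F(-5/6) = 85/216, F(-180/199) = -1389325/7880599. s(4) = (-180/199) - (-1389325/7880599)·((-180/199) - (-5/6))/((-1389325/7880599) - (85/216)) = -10070280/11411119.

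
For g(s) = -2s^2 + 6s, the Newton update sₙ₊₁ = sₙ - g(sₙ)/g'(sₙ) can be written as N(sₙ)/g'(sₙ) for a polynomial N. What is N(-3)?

-18

g'(s) = -4s + 6.
N(s) = s·g'(s) - g(s) = s·(-4s + 6) - (-2s^2 + 6s) = -2s^2.
N(-3) = -18.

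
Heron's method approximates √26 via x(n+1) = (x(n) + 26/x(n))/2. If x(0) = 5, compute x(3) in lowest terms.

54100801/10610040

x(1) = (5 + 26/5)/2 = 51/10.
x(2) = (51/10 + 26/(51/10))/2 = 5201/1020.
x(3) = (5201/1020 + 26/(5201/1020))/2 = 54100801/10610040.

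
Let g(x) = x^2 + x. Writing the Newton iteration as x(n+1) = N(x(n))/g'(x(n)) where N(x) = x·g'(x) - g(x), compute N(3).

9

g'(x) = 2x + 1.
N(x) = x·g'(x) - g(x) = x·(2x + 1) - (x^2 + x) = x^2.
N(3) = 9.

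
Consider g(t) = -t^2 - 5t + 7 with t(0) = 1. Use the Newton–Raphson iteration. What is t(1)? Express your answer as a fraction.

g'(t) = -2t - 5.
g(1) = 1, g'(1) = -7, so t(1) = 1 - 1/(-7) = 8/7.

8/7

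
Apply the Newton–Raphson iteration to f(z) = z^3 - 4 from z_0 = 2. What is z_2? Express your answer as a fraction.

358/225

f'(z) = 3z^2.
f(2) = 4, f'(2) = 12, so z_1 = 2 - 4/12 = 5/3.
f(5/3) = 17/27, f'(5/3) = 25/3, so z_2 = (5/3) - (17/27)/(25/3) = 358/225.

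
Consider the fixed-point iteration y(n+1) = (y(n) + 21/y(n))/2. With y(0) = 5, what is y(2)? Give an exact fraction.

y(1) = (5 + 21/5)/2 = 23/5.
y(2) = (23/5 + 21/(23/5))/2 = 527/115.

527/115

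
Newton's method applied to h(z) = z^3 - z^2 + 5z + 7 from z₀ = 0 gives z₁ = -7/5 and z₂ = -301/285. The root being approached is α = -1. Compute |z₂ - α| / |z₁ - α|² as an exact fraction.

20/57

z₁ - α = -7/5 - (-1) = -7/5 + 1 = -2/5, so |z₁ - α| = 2/5.
z₂ - α = -301/285 - (-1) = -301/285 + 1 = -16/285, so |z₂ - α| = 16/285.
|z₁ - α|² = 4/25.
Ratio = (16/285) / (4/25) = 20/57.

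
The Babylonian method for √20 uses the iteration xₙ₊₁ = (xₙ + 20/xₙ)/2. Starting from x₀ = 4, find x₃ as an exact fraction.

51841/11592

x₁ = (4 + 20/4)/2 = 9/2.
x₂ = (9/2 + 20/(9/2))/2 = 161/36.
x₃ = (161/36 + 20/(161/36))/2 = 51841/11592.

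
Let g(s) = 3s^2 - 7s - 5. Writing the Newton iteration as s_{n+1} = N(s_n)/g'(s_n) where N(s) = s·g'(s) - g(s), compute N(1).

8

g'(s) = 6s - 7.
N(s) = s·g'(s) - g(s) = s·(6s - 7) - (3s^2 - 7s - 5) = 3s^2 + 5.
N(1) = 8.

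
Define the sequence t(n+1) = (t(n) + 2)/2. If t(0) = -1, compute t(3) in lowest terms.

13/8

t(1) = ((-1) + 2)/2 = 1/2.
t(2) = ((1/2) + 2)/2 = 5/4.
t(3) = ((5/4) + 2)/2 = 13/8.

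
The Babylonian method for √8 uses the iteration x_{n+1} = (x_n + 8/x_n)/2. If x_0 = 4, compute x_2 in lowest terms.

17/6

x_1 = (4 + 8/4)/2 = 3.
x_2 = (3 + 8/3)/2 = 17/6.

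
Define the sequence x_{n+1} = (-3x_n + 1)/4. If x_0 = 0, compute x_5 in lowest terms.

x_1 = (-3·0 + 1)/4 = 1/4.
x_2 = (-3·(1/4) + 1)/4 = 1/16.
x_3 = (-3·(1/16) + 1)/4 = 13/64.
x_4 = (-3·(13/64) + 1)/4 = 25/256.
x_5 = (-3·(25/256) + 1)/4 = 181/1024.

181/1024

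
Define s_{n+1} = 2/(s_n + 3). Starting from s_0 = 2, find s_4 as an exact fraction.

122/217

s_1 = 2/(2 + 3) = 2/5.
s_2 = 2/(2/5 + 3) = 10/17.
s_3 = 2/(10/17 + 3) = 34/61.
s_4 = 2/(34/61 + 3) = 122/217.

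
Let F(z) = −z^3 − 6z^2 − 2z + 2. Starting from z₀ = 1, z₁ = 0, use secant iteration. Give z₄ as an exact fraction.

67716/173339

F(1) = −7, F(0) = 2. z₂ = 0 − 2·(0 − 1)/(2 − (−7)) = 2/9.
F(0) = 2, F(2/9) = 910/729. z₃ = (2/9) − (910/729)·((2/9) − 0)/((910/729) − 2) = 81/137.
F(2/9) = 910/729, F(81/137) = −3822455/2571353. z₄ = (81/137) − (−3822455/2571353)·((81/137) − (2/9))/((−3822455/2571353) − (910/729)) = 67716/173339.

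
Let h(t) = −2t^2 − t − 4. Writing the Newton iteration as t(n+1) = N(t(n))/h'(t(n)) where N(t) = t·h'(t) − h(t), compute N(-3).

−14

h'(t) = −4t − 1.
N(t) = t·h'(t) − h(t) = t·(−4t − 1) − (−2t^2 − t − 4) = −2t^2 + 4.
N(-3) = −14.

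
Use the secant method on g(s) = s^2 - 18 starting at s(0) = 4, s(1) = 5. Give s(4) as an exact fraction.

13411/3161

g(4) = -2, g(5) = 7. s(2) = 5 - 7·(5 - 4)/(7 - (-2)) = 38/9.
g(5) = 7, g(38/9) = -14/81. s(3) = (38/9) - (-14/81)·((38/9) - 5)/((-14/81) - 7) = 352/83.
g(38/9) = -14/81, g(352/83) = -98/6889. s(4) = (352/83) - (-98/6889)·((352/83) - (38/9))/((-98/6889) - (-14/81)) = 13411/3161.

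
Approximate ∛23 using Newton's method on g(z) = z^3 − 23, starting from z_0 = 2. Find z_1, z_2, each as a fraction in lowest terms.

g'(z) = 3z^2.
g(2) = −15, g'(2) = 12, so z_1 = 2 − (−15)/12 = 13/4.
g(13/4) = 725/64, g'(13/4) = 507/16, so z_2 = (13/4) − (725/64)/(507/16) = 2933/1014.

z_1 = 13/4, z_2 = 2933/1014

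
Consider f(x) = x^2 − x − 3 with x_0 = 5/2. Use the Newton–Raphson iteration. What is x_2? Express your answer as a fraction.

f'(x) = 2x − 1.
f(5/2) = 3/4, f'(5/2) = 4, so x_1 = (5/2) − (3/4)/4 = 37/16.
f(37/16) = 9/256, f'(37/16) = 29/8, so x_2 = (37/16) − (9/256)/(29/8) = 2137/928.

2137/928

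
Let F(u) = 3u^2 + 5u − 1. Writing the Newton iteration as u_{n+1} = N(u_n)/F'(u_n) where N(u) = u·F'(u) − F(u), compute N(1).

4

F'(u) = 6u + 5.
N(u) = u·F'(u) − F(u) = u·(6u + 5) − (3u^2 + 5u − 1) = 3u^2 + 1.
N(1) = 4.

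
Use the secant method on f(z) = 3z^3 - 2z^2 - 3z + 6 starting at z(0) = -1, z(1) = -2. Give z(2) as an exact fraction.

f(-1) = 4, f(-2) = -20. z(2) = (-2) - (-20)·((-2) - (-1))/((-20) - 4) = -7/6.

-7/6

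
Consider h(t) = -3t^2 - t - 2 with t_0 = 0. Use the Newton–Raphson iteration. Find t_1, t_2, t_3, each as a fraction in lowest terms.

h'(t) = -6t - 1.
h(0) = -2, h'(0) = -1, so t_1 = 0 - (-2)/(-1) = -2.
h(-2) = -12, h'(-2) = 11, so t_2 = (-2) - (-12)/11 = -10/11.
h(-10/11) = -432/121, h'(-10/11) = 49/11, so t_3 = (-10/11) - (-432/121)/(49/11) = -58/539.

t_1 = -2, t_2 = -10/11, t_3 = -58/539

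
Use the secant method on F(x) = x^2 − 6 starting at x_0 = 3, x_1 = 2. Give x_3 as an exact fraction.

F(3) = 3, F(2) = −2. x_2 = 2 − (−2)·(2 − 3)/((−2) − 3) = 12/5.
F(2) = −2, F(12/5) = −6/25. x_3 = (12/5) − (−6/25)·((12/5) − 2)/((−6/25) − (−2)) = 27/11.

27/11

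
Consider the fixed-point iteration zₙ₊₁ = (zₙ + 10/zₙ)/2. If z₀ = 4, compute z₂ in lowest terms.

329/104

z₁ = (4 + 10/4)/2 = 13/4.
z₂ = (13/4 + 10/(13/4))/2 = 329/104.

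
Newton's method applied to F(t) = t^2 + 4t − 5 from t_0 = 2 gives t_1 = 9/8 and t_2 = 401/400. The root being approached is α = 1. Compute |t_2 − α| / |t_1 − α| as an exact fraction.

t_1 − α = 9/8 − 1 = 1/8, so |t_1 − α| = 1/8.
t_2 − α = 401/400 − 1 = 1/400, so |t_2 − α| = 1/400.
Ratio = (1/400) / (1/8) = 1/50.

1/50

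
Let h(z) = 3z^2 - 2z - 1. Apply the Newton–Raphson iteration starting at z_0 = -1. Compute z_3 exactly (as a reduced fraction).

h'(z) = 6z - 2.
h(-1) = 4, h'(-1) = -8, so z_1 = (-1) - 4/(-8) = -1/2.
h(-1/2) = 3/4, h'(-1/2) = -5, so z_2 = (-1/2) - (3/4)/(-5) = -7/20.
h(-7/20) = 27/400, h'(-7/20) = -41/10, so z_3 = (-7/20) - (27/400)/(-41/10) = -547/1640.

-547/1640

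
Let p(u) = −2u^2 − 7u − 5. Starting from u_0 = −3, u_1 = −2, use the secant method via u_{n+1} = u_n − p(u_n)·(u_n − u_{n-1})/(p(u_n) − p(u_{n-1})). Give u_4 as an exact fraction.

−107/43

p(−3) = −2, p(−2) = 1. u_2 = (−2) − 1·((−2) − (−3))/(1 − (−2)) = −7/3.
p(−2) = 1, p(−7/3) = 4/9. u_3 = (−7/3) − (4/9)·((−7/3) − (−2))/((4/9) − 1) = −13/5.
p(−7/3) = 4/9, p(−13/5) = −8/25. u_4 = (−13/5) − (−8/25)·((−13/5) − (−7/3))/((−8/25) − (4/9)) = −107/43.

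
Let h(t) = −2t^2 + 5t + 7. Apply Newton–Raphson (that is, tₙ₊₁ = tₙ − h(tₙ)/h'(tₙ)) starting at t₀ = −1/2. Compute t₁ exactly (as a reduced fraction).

−15/14

h'(t) = −4t + 5.
h(−1/2) = 4, h'(−1/2) = 7, so t₁ = (−1/2) − 4/7 = −15/14.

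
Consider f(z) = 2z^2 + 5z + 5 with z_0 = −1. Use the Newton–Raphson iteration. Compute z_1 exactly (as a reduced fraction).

−3

f'(z) = 4z + 5.
f(−1) = 2, f'(−1) = 1, so z_1 = (−1) − 2/1 = −3.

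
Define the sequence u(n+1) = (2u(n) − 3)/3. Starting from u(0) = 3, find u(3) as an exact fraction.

−11/9

u(1) = (2·3 − 3)/3 = 1.
u(2) = (2·1 − 3)/3 = −1/3.
u(3) = (2·(−1/3) − 3)/3 = −11/9.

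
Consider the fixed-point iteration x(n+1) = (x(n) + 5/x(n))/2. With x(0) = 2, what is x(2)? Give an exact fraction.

161/72

x(1) = (2 + 5/2)/2 = 9/4.
x(2) = (9/4 + 5/(9/4))/2 = 161/72.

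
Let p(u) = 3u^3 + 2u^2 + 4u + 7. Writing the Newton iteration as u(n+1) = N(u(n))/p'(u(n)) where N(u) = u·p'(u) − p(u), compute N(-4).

−359

p'(u) = 9u^2 + 4u + 4.
N(u) = u·p'(u) − p(u) = u·(9u^2 + 4u + 4) − (3u^3 + 2u^2 + 4u + 7) = 6u^3 + 2u^2 − 7.
N(-4) = −359.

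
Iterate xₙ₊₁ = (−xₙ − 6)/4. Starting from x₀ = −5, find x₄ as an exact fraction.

x₁ = (−(−5) − 6)/4 = −1/4.
x₂ = (−(−1/4) − 6)/4 = −23/16.
x₃ = (−(−23/16) − 6)/4 = −73/64.
x₄ = (−(−73/64) − 6)/4 = −311/256.

−311/256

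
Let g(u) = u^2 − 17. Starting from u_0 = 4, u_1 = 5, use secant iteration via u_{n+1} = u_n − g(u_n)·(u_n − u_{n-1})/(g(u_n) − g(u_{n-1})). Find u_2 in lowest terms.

g(4) = −1, g(5) = 8. u_2 = 5 − 8·(5 − 4)/(8 − (−1)) = 37/9.

37/9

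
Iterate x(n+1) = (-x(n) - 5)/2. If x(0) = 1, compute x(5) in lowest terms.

-7/4

x(1) = (-1 - 5)/2 = -3.
x(2) = (-(-3) - 5)/2 = -1.
x(3) = (-(-1) - 5)/2 = -2.
x(4) = (-(-2) - 5)/2 = -3/2.
x(5) = (-(-3/2) - 5)/2 = -7/4.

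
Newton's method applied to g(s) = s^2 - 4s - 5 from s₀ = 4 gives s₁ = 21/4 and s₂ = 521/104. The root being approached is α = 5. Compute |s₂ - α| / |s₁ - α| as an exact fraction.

1/26

s₁ - α = 21/4 - 5 = 1/4, so |s₁ - α| = 1/4.
s₂ - α = 521/104 - 5 = 1/104, so |s₂ - α| = 1/104.
Ratio = (1/104) / (1/4) = 1/26.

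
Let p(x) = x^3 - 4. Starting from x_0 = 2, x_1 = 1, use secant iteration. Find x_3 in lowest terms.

p(2) = 4, p(1) = -3. x_2 = 1 - (-3)·(1 - 2)/((-3) - 4) = 10/7.
p(1) = -3, p(10/7) = -372/343. x_3 = (10/7) - (-372/343)·((10/7) - 1)/((-372/343) - (-3)) = 122/73.

122/73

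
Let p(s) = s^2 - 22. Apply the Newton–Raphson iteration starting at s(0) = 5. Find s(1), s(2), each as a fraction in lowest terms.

p'(s) = 2s.
p(5) = 3, p'(5) = 10, so s(1) = 5 - 3/10 = 47/10.
p(47/10) = 9/100, p'(47/10) = 47/5, so s(2) = (47/10) - (9/100)/(47/5) = 4409/940.

s(1) = 47/10, s(2) = 4409/940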